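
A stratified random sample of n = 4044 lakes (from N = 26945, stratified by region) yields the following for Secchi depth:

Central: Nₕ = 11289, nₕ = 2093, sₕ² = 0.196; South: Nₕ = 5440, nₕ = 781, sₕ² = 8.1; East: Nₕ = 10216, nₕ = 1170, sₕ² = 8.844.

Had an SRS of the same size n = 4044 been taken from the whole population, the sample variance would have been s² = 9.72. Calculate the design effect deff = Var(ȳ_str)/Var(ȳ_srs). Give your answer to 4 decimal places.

Var(ȳ_str) = Σ Wₕ²(1−fₕ)sₕ²/nₕ with Wₕ = Nₕ/26945:
  Central: (11289/26945)²·(1−2093/11289)·0.196/2093 = 1.3390133 × 10^-5
  South: (5440/26945)²·(1−781/5440)·8.1/781 = 3.6205056 × 10^-4
  East: (10216/26945)²·(1−1170/10216)·8.844/1170 = 9.6215261 × 10^-4
  → Var(ȳ_str) = 0.0013375933.
Var(ȳ_srs) = (1 − 4044/26945)·9.72/4044 = 0.002042826.
deff = 0.0013375933 / 0.002042826 = 0.6548.

0.6548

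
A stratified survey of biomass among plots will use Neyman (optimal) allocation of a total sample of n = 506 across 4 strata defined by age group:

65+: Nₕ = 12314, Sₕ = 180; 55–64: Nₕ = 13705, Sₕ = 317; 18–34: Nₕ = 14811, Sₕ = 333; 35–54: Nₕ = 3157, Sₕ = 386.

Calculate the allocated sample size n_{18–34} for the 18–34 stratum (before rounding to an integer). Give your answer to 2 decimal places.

196.33

Neyman allocation: nₕ = n·NₕSₕ / Σⱼ NⱼSⱼ.
Σ NⱼSⱼ = 12314·180 + 13705·317 + 14811·333 + 3157·386 = 1.271167 × 10^7.
n_{18–34} = 506·14811·333 / (1.271167 × 10^7) = 196.33.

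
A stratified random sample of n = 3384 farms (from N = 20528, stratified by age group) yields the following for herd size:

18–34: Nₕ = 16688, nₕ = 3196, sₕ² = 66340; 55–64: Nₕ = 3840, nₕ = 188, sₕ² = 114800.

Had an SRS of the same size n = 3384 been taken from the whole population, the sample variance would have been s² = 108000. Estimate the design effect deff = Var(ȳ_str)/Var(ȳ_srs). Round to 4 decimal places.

Var(ȳ_str) = Σ Wₕ²(1−fₕ)sₕ²/nₕ with Wₕ = Nₕ/20528:
  18–34: (16688/20528)²·(1−3196/16688)·66340/3196 = 11.090626
  55–64: (3840/20528)²·(1−188/3840)·114800/188 = 20.321359
  → Var(ȳ_str) = 31.411985.
Var(ȳ_srs) = (1 − 3384/20528)·108000/3384 = 26.653787.
deff = 31.411985 / 26.653787 = 1.1785.

1.1785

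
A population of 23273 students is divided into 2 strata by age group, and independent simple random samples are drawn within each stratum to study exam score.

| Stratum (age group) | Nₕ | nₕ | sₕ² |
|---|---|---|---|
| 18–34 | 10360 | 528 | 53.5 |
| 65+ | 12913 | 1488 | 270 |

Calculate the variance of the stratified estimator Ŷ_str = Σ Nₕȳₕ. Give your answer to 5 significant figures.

3.7091 × 10^7

Var(Ŷ_str) = Σₕ Nₕ²(1 − fₕ)sₕ²/nₕ.
18–34: 10360²·(1 − 528/10360)·53.5/528 = 1.0320993 × 10^7.
65+: 12913²·(1 − 1488/12913)·270/1488 = 2.6769742 × 10^7.
Sum = 3.7090735 × 10^7.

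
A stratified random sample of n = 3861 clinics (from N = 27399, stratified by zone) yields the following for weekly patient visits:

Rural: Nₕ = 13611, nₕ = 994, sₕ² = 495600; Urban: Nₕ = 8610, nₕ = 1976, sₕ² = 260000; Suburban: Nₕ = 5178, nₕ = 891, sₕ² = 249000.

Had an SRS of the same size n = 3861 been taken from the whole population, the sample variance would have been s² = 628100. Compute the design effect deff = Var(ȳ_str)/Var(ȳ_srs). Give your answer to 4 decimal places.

0.9469

Var(ȳ_str) = Σ Wₕ²(1−fₕ)sₕ²/nₕ with Wₕ = Nₕ/27399:
  Rural: (13611/27399)²·(1−994/13611)·495600/994 = 114.05692
  Urban: (8610/27399)²·(1−1976/8610)·260000/1976 = 10.011418
  Suburban: (5178/27399)²·(1−891/5178)·249000/891 = 8.2635707
  → Var(ȳ_str) = 132.33191.
Var(ȳ_srs) = (1 − 3861/27399)·628100/3861 = 139.75387.
deff = 132.33191 / 139.75387 = 0.9469.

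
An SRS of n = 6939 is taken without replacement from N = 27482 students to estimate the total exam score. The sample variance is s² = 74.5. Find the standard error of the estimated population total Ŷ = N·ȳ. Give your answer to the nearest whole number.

Var(Ŷ) = N²·Var(ȳ) = N²·(1 − n/N)·s²/n.
f = 6939/27482 = 0.25249254; Var(ȳ) = 0.74750746·74.5/6939 = 0.0080255521.
Var(Ŷ) = 27482² · 0.0080255521 = 6.0613811 × 10^6.
SE(Ŷ) = √(6.0613811 × 10^6) = 2462.

2462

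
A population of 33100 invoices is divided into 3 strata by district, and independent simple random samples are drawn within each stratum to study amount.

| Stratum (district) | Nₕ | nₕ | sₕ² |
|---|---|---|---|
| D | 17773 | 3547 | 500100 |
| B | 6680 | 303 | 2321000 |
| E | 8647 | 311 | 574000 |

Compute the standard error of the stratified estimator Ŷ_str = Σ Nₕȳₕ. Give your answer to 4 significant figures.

Var(Ŷ_str) = Σₕ Nₕ²(1 − fₕ)sₕ²/nₕ.
D: 17773²·(1 − 3547/17773)·500100/3547 = 3.5648332 × 10^10.
B: 6680²·(1 − 303/6680)·2321000/303 = 3.2630625 × 10^11.
E: 8647²·(1 − 311/8647)·574000/311 = 1.3303768 × 10^11.
Sum = 4.9499226 × 10^11.
SE = √(4.9499226 × 10^11) = 703600.

703600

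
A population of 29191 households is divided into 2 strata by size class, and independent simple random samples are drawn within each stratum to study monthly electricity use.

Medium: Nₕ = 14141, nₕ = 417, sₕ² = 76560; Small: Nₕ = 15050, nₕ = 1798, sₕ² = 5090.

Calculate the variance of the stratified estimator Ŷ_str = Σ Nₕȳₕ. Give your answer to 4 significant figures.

3.620 × 10^10

Var(Ŷ_str) = Σₕ Nₕ²(1 − fₕ)sₕ²/nₕ.
Medium: 14141²·(1 − 417/14141)·76560/417 = 3.5630893 × 10^10.
Small: 15050²·(1 − 1798/15050)·5090/1798 = 5.6460669 × 10^8.
Sum = 3.61955 × 10^10.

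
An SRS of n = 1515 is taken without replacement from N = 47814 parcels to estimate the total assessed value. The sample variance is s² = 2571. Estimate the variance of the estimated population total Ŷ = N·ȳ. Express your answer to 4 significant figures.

3.757 × 10^9

Var(Ŷ) = N²·Var(ȳ) = N²·(1 − n/N)·s²/n.
f = 1515/47814 = 0.03168528; Var(ȳ) = 0.96831472·2571/1515 = 1.6432588.
Var(Ŷ) = 47814² · 1.6432588 = 3.7567831 × 10^9.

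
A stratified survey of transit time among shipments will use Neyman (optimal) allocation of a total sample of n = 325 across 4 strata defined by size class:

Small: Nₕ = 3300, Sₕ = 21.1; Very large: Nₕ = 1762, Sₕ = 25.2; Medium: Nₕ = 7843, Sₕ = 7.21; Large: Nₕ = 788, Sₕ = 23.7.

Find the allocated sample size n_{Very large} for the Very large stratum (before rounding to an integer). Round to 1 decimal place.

Neyman allocation: nₕ = n·NₕSₕ / Σⱼ NⱼSⱼ.
Σ NⱼSⱼ = 3300·21.1 + 1762·25.2 + 7843·7.21 + 788·23.7 = 189256.03.
n_{Very large} = 325·1762·25.2 / 189256.03 = 76.3.

76.3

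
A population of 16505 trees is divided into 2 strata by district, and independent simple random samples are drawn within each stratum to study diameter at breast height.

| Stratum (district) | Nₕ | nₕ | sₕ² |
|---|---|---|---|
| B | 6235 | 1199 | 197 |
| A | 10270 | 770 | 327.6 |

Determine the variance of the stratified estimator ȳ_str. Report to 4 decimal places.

Var(ȳ_str) = Σₕ Wₕ²(1 − fₕ)sₕ²/nₕ with Wₕ = Nₕ/N, N = 16505.
B: Wₕ = 0.37776431; term = 0.37776431²·(1 − 0.19230152)·197/1199 = 0.018938177.
A: Wₕ = 0.62223569; term = 0.62223569²·(1 − 0.07497566)·327.6/770 = 0.15237586.
Sum = 0.17131404.

0.1713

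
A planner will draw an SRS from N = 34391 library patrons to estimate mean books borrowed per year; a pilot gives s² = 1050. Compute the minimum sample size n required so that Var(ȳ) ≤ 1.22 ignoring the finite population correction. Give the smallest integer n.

861

Without fpc, n₀ = s²/D = 1050/1.22 = 860.6557.
Rounding up, n = 861.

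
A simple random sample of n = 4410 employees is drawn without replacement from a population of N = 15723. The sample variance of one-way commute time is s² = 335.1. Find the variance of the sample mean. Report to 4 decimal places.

Under SRS without replacement, Var(ȳ) = (1 − f)·s²/n with f = n/N = 4410/15723 = 0.28048082.
Var(ȳ) = (1 − 0.28048082)·335.1/4410 = 0.71951918·0.075986395 = 0.054673668.

0.0547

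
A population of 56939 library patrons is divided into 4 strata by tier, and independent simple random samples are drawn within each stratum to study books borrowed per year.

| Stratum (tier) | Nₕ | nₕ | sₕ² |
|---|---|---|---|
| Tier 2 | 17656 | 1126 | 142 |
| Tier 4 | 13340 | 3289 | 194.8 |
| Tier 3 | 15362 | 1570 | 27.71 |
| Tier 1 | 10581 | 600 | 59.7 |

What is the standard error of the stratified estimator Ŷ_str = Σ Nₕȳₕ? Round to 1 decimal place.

7680.8

Var(Ŷ_str) = Σₕ Nₕ²(1 − fₕ)sₕ²/nₕ.
Tier 2: 17656²·(1 − 1126/17656)·142/1126 = 3.6805704 × 10^7.
Tier 4: 13340²·(1 − 3289/13340)·194.8/3289 = 7.941274 × 10^6.
Tier 3: 15362²·(1 − 1570/15362)·27.71/1570 = 3.7394858 × 10^6.
Tier 1: 10581²·(1 − 600/10581)·59.7/600 = 1.0508092 × 10^7.
Sum = 5.8994556 × 10^7.
SE = √(5.8994556 × 10^7) = 7680.8.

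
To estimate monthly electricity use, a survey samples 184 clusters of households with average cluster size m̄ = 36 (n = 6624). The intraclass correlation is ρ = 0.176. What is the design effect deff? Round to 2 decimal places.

7.16

deff = 1 + (36 − 1)·0.176 = 1 + 6.16 = 7.16.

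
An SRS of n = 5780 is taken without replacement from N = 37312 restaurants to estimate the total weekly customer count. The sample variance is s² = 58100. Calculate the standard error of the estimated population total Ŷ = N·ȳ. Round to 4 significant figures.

Var(Ŷ) = N²·Var(ȳ) = N²·(1 − n/N)·s²/n.
f = 5780/37312 = 0.15490995; Var(ȳ) = 0.84509005·58100/5780 = 8.4947633.
Var(Ŷ) = 37312² · 8.4947633 = 1.1826285 × 10^10.
SE(Ŷ) = √(1.1826285 × 10^10) = 108700.

108700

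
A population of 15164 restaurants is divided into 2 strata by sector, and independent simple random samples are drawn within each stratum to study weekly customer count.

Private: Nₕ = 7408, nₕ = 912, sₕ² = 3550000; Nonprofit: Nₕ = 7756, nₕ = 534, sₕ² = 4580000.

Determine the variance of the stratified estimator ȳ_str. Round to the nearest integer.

2904

Var(ȳ_str) = Σₕ Wₕ²(1 − fₕ)sₕ²/nₕ with Wₕ = Nₕ/N, N = 15164.
Private: Wₕ = 0.48852546; term = 0.48852546²·(1 − 0.12311015)·3550000/912 = 814.61603.
Nonprofit: Wₕ = 0.51147454; term = 0.51147454²·(1 − 0.06884992)·4580000/534 = 2089.2574.
Sum = 2903.8734.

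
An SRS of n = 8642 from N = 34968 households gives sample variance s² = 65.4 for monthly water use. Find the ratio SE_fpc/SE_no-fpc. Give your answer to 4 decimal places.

f = n/N = 8642/34968 = 0.24714024.
SE_no-fpc = √(s²/n) = 0.086992486; SE_fpc = √((1−f)s²/n) = 0.075481198.
Ratio = √(1−f) = 0.86767491.

0.8677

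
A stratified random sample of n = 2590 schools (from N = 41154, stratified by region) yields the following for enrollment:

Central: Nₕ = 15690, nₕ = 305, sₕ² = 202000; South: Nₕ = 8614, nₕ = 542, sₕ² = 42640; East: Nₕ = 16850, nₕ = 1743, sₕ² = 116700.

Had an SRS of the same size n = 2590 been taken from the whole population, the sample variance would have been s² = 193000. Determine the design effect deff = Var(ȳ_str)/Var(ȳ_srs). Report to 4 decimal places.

Var(ȳ_str) = Σ Wₕ²(1−fₕ)sₕ²/nₕ with Wₕ = Nₕ/41154:
  Central: (15690/41154)²·(1−305/15690)·202000/305 = 94.394756
  South: (8614/41154)²·(1−542/8614)·42640/542 = 3.2298312
  East: (16850/41154)²·(1−1743/16850)·116700/1743 = 10.063001
  → Var(ȳ_str) = 107.68759.
Var(ȳ_srs) = (1 − 2590/41154)·193000/2590 = 69.827672.
deff = 107.68759 / 69.827672 = 1.5422.

1.5422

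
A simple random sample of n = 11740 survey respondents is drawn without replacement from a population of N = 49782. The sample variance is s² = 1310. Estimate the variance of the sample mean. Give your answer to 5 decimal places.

Under SRS without replacement, Var(ȳ) = (1 − f)·s²/n with f = n/N = 11740/49782 = 0.23582821.
Var(ȳ) = (1 − 0.23582821)·1310/11740 = 0.76417179·0.11158433 = 0.085269595.

0.08527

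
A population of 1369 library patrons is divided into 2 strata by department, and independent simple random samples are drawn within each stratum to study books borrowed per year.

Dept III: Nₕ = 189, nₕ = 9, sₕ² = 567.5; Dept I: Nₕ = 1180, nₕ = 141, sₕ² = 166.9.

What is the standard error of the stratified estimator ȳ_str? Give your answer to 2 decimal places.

1.39

Var(ȳ_str) = Σₕ Wₕ²(1 − fₕ)sₕ²/nₕ with Wₕ = Nₕ/N, N = 1369.
Dept III: Wₕ = 0.13805698; term = 0.13805698²·(1 − 0.04761905)·567.5/9 = 1.1445922.
Dept I: Wₕ = 0.86194302; term = 0.86194302²·(1 − 0.11949153)·166.9/141 = 0.7743332.
Sum = 1.9189254.
SE = √(1.9189254) = 1.39.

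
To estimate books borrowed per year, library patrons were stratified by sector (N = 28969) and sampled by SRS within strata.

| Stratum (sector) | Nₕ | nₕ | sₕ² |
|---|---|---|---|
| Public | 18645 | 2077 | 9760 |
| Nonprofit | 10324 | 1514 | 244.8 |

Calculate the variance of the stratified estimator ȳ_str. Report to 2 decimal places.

1.75

Var(ȳ_str) = Σₕ Wₕ²(1 − fₕ)sₕ²/nₕ with Wₕ = Nₕ/N, N = 28969.
Public: Wₕ = 0.64361904; term = 0.64361904²·(1 − 0.11139716)·9760/2077 = 1.7297319.
Nonprofit: Wₕ = 0.35638096; term = 0.35638096²·(1 − 0.14664859)·244.8/1514 = 0.017524371.
Sum = 1.7472563.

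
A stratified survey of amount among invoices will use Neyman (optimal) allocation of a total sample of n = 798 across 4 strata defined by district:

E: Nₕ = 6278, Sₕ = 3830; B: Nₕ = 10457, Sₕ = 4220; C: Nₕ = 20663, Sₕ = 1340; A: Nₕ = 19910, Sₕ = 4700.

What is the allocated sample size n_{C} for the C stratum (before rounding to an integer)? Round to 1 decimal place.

Neyman allocation: nₕ = n·NₕSₕ / Σⱼ NⱼSⱼ.
Σ NⱼSⱼ = 6278·3830 + 10457·4220 + 20663·1340 + 19910·4700 = 1.894387 × 10^8.
n_{C} = 798·20663·1340 / (1.894387 × 10^8) = 116.6.

116.6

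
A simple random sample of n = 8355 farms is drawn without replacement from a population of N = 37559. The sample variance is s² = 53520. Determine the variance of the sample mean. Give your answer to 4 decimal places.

4.9808

Under SRS without replacement, Var(ȳ) = (1 − f)·s²/n with f = n/N = 8355/37559 = 0.22245001.
Var(ȳ) = (1 − 0.22245001)·53520/8355 = 0.77754999·6.4057451 = 4.980787.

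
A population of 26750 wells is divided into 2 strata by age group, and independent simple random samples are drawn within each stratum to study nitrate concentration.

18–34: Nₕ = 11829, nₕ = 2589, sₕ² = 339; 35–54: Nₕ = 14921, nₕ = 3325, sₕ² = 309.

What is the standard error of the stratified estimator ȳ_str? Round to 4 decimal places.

0.2061

Var(ȳ_str) = Σₕ Wₕ²(1 − fₕ)sₕ²/nₕ with Wₕ = Nₕ/N, N = 26750.
18–34: Wₕ = 0.44220561; term = 0.44220561²·(1 − 0.21886888)·339/2589 = 0.020000464.
35–54: Wₕ = 0.55779439; term = 0.55779439²·(1 − 0.22284029)·309/3325 = 0.022471155.
Sum = 0.042471619.
SE = √(0.042471619) = 0.2061.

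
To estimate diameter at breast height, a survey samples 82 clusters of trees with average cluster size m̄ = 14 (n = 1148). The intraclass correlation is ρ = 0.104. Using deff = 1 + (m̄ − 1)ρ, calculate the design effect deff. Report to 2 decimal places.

deff = 1 + (14 − 1)·0.104 = 1 + 1.352 = 2.352.

2.35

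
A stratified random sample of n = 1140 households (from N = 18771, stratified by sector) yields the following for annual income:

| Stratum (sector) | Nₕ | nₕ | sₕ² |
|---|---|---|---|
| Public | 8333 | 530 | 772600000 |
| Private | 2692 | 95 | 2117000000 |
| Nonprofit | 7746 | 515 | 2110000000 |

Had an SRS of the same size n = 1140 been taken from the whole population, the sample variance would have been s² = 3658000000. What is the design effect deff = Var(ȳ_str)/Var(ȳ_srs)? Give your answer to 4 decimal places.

Var(ȳ_str) = Σ Wₕ²(1−fₕ)sₕ²/nₕ with Wₕ = Nₕ/18771:
  Public: (8333/18771)²·(1−530/8333)·772600000/530 = 269009.12
  Private: (2692/18771)²·(1−95/2692)·2117000000/95 = 442149.81
  Nonprofit: (7746/18771)²·(1−515/7746)·2110000000/515 = 651292.78
  → Var(ȳ_str) = 1.3624517 × 10^6.
Var(ȳ_srs) = (1 − 1140/18771)·3658000000/1140 = 3.0138969 × 10^6.
deff = (1.3624517 × 10^6) / (3.0138969 × 10^6) = 0.4521.

0.4521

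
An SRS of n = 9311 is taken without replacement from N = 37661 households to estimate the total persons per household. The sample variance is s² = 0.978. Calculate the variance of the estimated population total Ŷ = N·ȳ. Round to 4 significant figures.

Var(Ŷ) = N²·Var(ȳ) = N²·(1 − n/N)·s²/n.
f = 9311/37661 = 0.24723188; Var(ȳ) = 0.75276812·0.978/9311 = 7.9068544 × 10^-5.
Var(Ŷ) = 37661² · (7.9068544 × 10^-5) = 112146.94.

112100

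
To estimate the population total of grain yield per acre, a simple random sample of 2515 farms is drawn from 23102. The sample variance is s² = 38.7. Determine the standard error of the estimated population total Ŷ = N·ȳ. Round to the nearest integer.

2705

Var(Ŷ) = N²·Var(ȳ) = N²·(1 − n/N)·s²/n.
f = 2515/23102 = 0.10886503; Var(ȳ) = 0.89113497·38.7/2515 = 0.013712494.
Var(Ŷ) = 23102² · 0.013712494 = 7.318391 × 10^6.
SE(Ŷ) = √(7.318391 × 10^6) = 2705.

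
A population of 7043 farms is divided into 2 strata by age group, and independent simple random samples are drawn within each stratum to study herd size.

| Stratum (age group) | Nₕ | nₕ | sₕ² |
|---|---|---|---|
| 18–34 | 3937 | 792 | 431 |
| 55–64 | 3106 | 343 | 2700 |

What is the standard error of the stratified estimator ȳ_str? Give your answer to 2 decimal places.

Var(ȳ_str) = Σₕ Wₕ²(1 − fₕ)sₕ²/nₕ with Wₕ = Nₕ/N, N = 7043.
18–34: Wₕ = 0.55899475; term = 0.55899475²·(1 − 0.20116840)·431/792 = 0.13583847.
55–64: Wₕ = 0.44100525; term = 0.44100525²·(1 − 0.11043142)·2700/343 = 1.361873.
Sum = 1.4977115.
SE = √(1.4977115) = 1.22.

1.22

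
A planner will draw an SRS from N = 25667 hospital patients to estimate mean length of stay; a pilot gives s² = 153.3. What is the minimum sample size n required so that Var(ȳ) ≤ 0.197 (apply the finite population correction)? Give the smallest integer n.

756

Without fpc, n₀ = s²/D = 153.3/0.197 = 778.1726.
With fpc, (1 − n/N)·s²/n ≤ D requires n ≥ n₀/(1 + n₀/N) = 778.1726/(1 + 778.1726/25667) = 755.2742.
Rounding up, n = 756.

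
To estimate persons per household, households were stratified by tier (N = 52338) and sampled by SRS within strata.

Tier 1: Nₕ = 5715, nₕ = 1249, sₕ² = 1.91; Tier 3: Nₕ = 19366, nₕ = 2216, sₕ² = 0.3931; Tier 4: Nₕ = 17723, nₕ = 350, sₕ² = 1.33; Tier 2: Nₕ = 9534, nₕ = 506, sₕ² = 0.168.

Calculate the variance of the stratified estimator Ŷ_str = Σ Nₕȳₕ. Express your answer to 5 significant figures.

1.2966 × 10^6

Var(Ŷ_str) = Σₕ Nₕ²(1 − fₕ)sₕ²/nₕ.
Tier 1: 5715²·(1 − 1249/5715)·1.91/1249 = 39030.659.
Tier 3: 19366²·(1 − 2216/19366)·0.3931/2216 = 58916.554.
Tier 4: 17723²·(1 − 350/17723)·1.33/350 = 1.1700264 × 10^6.
Tier 2: 9534²·(1 − 506/9534)·0.168/506 = 28577.581.
Sum = 1.2965512 × 10^6.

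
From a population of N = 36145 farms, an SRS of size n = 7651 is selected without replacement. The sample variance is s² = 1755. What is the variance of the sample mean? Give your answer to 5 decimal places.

0.18083

Under SRS without replacement, Var(ȳ) = (1 − f)·s²/n with f = n/N = 7651/36145 = 0.21167520.
Var(ȳ) = (1 − 0.21167520)·1755/7651 = 0.78832480·0.22938178 = 0.18082735.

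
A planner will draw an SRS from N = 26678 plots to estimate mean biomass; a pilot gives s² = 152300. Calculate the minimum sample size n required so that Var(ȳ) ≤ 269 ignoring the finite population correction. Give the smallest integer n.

567

Without fpc, n₀ = s²/D = 152300/269 = 566.1710.
Rounding up, n = 567.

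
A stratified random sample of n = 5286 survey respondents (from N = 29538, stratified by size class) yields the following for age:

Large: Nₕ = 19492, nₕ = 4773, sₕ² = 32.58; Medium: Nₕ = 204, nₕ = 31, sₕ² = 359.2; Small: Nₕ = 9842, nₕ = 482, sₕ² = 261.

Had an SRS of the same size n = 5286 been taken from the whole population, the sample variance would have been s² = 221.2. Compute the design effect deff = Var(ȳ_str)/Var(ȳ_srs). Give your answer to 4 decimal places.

Var(ȳ_str) = Σ Wₕ²(1−fₕ)sₕ²/nₕ with Wₕ = Nₕ/29538:
  Large: (19492/29538)²·(1−4773/19492)·32.58/4773 = 0.002244565
  Medium: (204/29538)²·(1−31/204)·359.2/31 = 4.6869329 × 10^-4
  Small: (9842/29538)²·(1−482/9842)·261/482 = 0.057172937
  → Var(ȳ_str) = 0.059886195.
Var(ȳ_srs) = (1 − 5286/29538)·221.2/5286 = 0.034357728.
deff = 0.059886195 / 0.034357728 = 1.7430.

1.7430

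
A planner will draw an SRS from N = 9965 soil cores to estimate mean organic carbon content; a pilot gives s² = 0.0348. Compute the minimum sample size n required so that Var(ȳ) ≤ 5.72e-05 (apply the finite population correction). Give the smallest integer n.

574

Without fpc, n₀ = s²/D = 0.0348/5.72e-05 = 608.3916.
With fpc, (1 − n/N)·s²/n ≤ D requires n ≥ n₀/(1 + n₀/N) = 608.3916/(1 + 608.3916/9965) = 573.3848.
Rounding up, n = 574.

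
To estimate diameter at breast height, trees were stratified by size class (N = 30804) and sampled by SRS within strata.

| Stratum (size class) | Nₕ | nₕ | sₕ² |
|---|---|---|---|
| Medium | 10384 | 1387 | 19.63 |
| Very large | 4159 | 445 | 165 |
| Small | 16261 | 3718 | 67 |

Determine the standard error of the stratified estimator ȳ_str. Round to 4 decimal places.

Var(ȳ_str) = Σₕ Wₕ²(1 − fₕ)sₕ²/nₕ with Wₕ = Nₕ/N, N = 30804.
Medium: Wₕ = 0.33709908; term = 0.33709908²·(1 − 0.13357088)·19.63/1387 = 0.001393452.
Very large: Wₕ = 0.13501493; term = 0.13501493²·(1 − 0.10699687)·165/445 = 0.006035879.
Small: Wₕ = 0.52788599; term = 0.52788599²·(1 − 0.22864522)·67/3718 = 0.003873467.
Sum = 0.011302798.
SE = √(0.011302798) = 0.1063.

0.1063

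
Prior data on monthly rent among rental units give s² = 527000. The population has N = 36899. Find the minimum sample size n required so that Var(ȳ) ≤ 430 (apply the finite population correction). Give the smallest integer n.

Without fpc, n₀ = s²/D = 527000/430 = 1225.5814.
With fpc, (1 − n/N)·s²/n ≤ D requires n ≥ n₀/(1 + n₀/N) = 1225.5814/(1 + 1225.5814/36899) = 1186.1829.
Rounding up, n = 1187.

1187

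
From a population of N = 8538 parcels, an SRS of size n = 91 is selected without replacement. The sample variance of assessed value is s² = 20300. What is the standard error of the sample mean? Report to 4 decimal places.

Under SRS without replacement, Var(ȳ) = (1 − f)·s²/n with f = n/N = 91/8538 = 0.01065823.
Var(ȳ) = (1 − 0.01065823)·20300/91 = 0.98934177·223.07692 = 220.69932.
SE(ȳ) = √(220.69932) = 14.8560.

14.8560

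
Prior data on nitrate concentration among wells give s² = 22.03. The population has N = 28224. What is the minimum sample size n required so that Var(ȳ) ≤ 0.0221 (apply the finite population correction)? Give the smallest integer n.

Without fpc, n₀ = s²/D = 22.03/0.0221 = 996.8326.
With fpc, (1 − n/N)·s²/n ≤ D requires n ≥ n₀/(1 + n₀/N) = 996.8326/(1 + 996.8326/28224) = 962.8269.
Rounding up, n = 963.

963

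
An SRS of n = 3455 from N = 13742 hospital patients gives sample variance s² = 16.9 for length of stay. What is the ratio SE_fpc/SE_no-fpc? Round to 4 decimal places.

0.8652

f = n/N = 3455/13742 = 0.25141901.
SE_no-fpc = √(s²/n) = 0.069938985; SE_fpc = √((1−f)s²/n) = 0.060511612.
Ratio = √(1−f) = 0.86520575.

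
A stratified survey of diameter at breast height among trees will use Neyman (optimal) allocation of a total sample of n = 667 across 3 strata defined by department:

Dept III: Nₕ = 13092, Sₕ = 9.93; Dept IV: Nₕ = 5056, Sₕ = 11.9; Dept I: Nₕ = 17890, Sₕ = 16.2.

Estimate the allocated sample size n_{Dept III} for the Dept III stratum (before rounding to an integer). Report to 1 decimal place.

Neyman allocation: nₕ = n·NₕSₕ / Σⱼ NⱼSⱼ.
Σ NⱼSⱼ = 13092·9.93 + 5056·11.9 + 17890·16.2 = 479987.96.
n_{Dept III} = 667·13092·9.93 / 479987.96 = 180.7.

180.7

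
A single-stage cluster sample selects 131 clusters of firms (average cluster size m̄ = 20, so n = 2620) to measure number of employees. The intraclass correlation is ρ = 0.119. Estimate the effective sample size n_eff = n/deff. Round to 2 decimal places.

803.43

deff = 1 + (20 − 1)·0.119 = 1 + 2.261 = 3.261.
n_eff = 2620 / 3.261 = 803.43.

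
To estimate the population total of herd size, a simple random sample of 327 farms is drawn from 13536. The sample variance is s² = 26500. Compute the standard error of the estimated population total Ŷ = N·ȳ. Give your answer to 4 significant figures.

Var(Ŷ) = N²·Var(ȳ) = N²·(1 − n/N)·s²/n.
f = 327/13536 = 0.02415780; Var(ȳ) = 0.97584220·26500/327 = 79.082013.
Var(Ŷ) = 13536² · 79.082013 = 1.4489667 × 10^10.
SE(Ŷ) = √(1.4489667 × 10^10) = 120400.

120400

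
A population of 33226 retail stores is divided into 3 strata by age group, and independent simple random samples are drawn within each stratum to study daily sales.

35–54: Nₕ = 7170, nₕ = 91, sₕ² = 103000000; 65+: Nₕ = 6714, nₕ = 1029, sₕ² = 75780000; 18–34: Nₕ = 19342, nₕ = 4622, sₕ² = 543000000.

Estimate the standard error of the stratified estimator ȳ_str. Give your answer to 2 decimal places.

Var(ȳ_str) = Σₕ Wₕ²(1 − fₕ)sₕ²/nₕ with Wₕ = Nₕ/N, N = 33226.
35–54: Wₕ = 0.21579486; term = 0.21579486²·(1 − 0.01269177)·103000000/91 = 52039.22.
65+: Wₕ = 0.20207067; term = 0.20207067²·(1 − 0.15326184)·75780000/1029 = 2546.2141.
18–34: Wₕ = 0.58213447; term = 0.58213447²·(1 − 0.23896184)·543000000/4622 = 30298.628.
Sum = 84884.062.
SE = √(84884.062) = 291.35.

291.35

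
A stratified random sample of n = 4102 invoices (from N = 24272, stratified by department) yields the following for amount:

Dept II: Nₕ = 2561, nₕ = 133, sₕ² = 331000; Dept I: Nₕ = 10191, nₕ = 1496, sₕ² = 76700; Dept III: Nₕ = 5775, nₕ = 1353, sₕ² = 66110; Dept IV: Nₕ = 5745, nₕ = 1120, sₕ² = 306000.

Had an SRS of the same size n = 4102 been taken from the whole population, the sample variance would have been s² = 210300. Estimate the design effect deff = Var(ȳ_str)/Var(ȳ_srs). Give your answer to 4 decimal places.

Var(ȳ_str) = Σ Wₕ²(1−fₕ)sₕ²/nₕ with Wₕ = Nₕ/24272:
  Dept II: (2561/24272)²·(1−133/2561)·331000/133 = 26.267787
  Dept I: (10191/24272)²·(1−1496/10191)·76700/1496 = 7.711503
  Dept III: (5775/24272)²·(1−1353/5775)·66110/1353 = 2.1180147
  Dept IV: (5745/24272)²·(1−1120/5745)·306000/1120 = 12.322364
  → Var(ȳ_str) = 48.419669.
Var(ȳ_srs) = (1 − 4102/24272)·210300/4102 = 42.60337.
deff = 48.419669 / 42.60337 = 1.1365.

1.1365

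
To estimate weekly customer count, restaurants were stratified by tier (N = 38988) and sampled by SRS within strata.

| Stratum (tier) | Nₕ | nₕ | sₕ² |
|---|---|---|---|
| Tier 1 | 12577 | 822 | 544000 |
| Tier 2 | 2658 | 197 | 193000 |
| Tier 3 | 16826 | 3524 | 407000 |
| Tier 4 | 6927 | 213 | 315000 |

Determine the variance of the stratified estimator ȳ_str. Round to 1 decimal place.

Var(ȳ_str) = Σₕ Wₕ²(1 − fₕ)sₕ²/nₕ with Wₕ = Nₕ/N, N = 38988.
Tier 1: Wₕ = 0.32258644; term = 0.32258644²·(1 − 0.06535740)·544000/822 = 64.367236.
Tier 2: Wₕ = 0.06817482; term = 0.06817482²·(1 − 0.07411588)·193000/197 = 4.215953.
Tier 3: Wₕ = 0.43156869; term = 0.43156869²·(1 − 0.20943777)·407000/3524 = 17.005696.
Tier 4: Wₕ = 0.17767005; term = 0.17767005²·(1 − 0.03074924)·315000/213 = 45.247601.
Sum = 130.83649.

130.8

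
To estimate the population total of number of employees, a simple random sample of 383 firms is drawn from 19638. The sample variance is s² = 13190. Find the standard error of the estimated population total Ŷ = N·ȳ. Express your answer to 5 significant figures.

Var(Ŷ) = N²·Var(ȳ) = N²·(1 − n/N)·s²/n.
f = 383/19638 = 0.01950300; Var(ȳ) = 0.98049700·13190/383 = 33.766985.
Var(Ŷ) = 19638² · 33.766985 = 1.3022273 × 10^10.
SE(Ŷ) = √(1.3022273 × 10^10) = 114120.

114120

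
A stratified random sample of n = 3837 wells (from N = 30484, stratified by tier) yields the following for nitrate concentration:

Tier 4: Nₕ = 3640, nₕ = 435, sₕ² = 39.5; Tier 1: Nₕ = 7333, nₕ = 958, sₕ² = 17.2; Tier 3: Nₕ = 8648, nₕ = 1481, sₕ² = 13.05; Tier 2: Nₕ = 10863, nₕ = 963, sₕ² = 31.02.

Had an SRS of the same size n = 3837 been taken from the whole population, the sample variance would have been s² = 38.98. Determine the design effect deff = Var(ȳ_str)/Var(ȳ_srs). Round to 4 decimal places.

0.7160

Var(ȳ_str) = Σ Wₕ²(1−fₕ)sₕ²/nₕ with Wₕ = Nₕ/30484:
  Tier 4: (3640/30484)²·(1−435/3640)·39.5/435 = 0.0011399698
  Tier 1: (7333/30484)²·(1−958/7333)·17.2/958 = 9.0319371 × 10^-4
  Tier 3: (8648/30484)²·(1−1481/8648)·13.05/1481 = 5.877121 × 10^-4
  Tier 2: (10863/30484)²·(1−963/10863)·31.02/963 = 0.0037278341
  → Var(ȳ_str) = 0.0063587097.
Var(ȳ_srs) = (1 − 3837/30484)·38.98/3837 = 0.0088802748.
deff = 0.0063587097 / 0.0088802748 = 0.7160.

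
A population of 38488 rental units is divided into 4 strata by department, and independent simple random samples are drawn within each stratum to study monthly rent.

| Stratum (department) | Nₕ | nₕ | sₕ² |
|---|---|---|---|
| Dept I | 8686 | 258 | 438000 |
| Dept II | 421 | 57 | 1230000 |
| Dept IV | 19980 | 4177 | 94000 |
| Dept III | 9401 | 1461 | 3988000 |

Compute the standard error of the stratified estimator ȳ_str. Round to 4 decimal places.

Var(ȳ_str) = Σₕ Wₕ²(1 − fₕ)sₕ²/nₕ with Wₕ = Nₕ/N, N = 38488.
Dept I: Wₕ = 0.22568073; term = 0.22568073²·(1 − 0.02970297)·438000/258 = 83.897316.
Dept II: Wₕ = 0.01093847; term = 0.01093847²·(1 − 0.13539192)·1230000/57 = 2.2323539.
Dept IV: Wₕ = 0.51912284; term = 0.51912284²·(1 − 0.20905906)·94000/4177 = 4.796757.
Dept III: Wₕ = 0.24425795; term = 0.24425795²·(1 − 0.15540900)·3988000/1461 = 137.54626.
Sum = 228.47269.
SE = √(228.47269) = 15.1153.

15.1153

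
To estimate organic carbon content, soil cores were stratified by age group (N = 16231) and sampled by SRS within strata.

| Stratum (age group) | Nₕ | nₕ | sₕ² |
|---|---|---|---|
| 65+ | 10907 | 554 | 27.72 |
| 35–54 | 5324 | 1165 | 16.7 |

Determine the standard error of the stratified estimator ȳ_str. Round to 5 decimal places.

0.15050

Var(ȳ_str) = Σₕ Wₕ²(1 − fₕ)sₕ²/nₕ with Wₕ = Nₕ/N, N = 16231.
65+: Wₕ = 0.67198571; term = 0.67198571²·(1 − 0.05079307)·27.72/554 = 0.021446895.
35–54: Wₕ = 0.32801429; term = 0.32801429²·(1 − 0.21882044)·16.7/1165 = 0.0012048333.
Sum = 0.022651728.
SE = √(0.022651728) = 0.15050.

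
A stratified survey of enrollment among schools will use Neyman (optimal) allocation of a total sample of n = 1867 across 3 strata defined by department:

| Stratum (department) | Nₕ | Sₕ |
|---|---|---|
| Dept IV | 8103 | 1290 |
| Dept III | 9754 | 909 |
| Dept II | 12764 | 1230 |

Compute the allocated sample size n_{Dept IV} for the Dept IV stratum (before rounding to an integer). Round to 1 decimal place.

557.3

Neyman allocation: nₕ = n·NₕSₕ / Σⱼ NⱼSⱼ.
Σ NⱼSⱼ = 8103·1290 + 9754·909 + 12764·1230 = 3.5018976 × 10^7.
n_{Dept IV} = 1867·8103·1290 / (3.5018976 × 10^7) = 557.3.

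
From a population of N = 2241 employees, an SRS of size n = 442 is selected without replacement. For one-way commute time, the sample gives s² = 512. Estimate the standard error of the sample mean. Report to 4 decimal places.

Under SRS without replacement, Var(ȳ) = (1 − f)·s²/n with f = n/N = 442/2241 = 0.19723338.
Var(ȳ) = (1 − 0.19723338)·512/442 = 0.80276662·1.158371 = 0.92990161.
SE(ȳ) = √(0.92990161) = 0.9643.

0.9643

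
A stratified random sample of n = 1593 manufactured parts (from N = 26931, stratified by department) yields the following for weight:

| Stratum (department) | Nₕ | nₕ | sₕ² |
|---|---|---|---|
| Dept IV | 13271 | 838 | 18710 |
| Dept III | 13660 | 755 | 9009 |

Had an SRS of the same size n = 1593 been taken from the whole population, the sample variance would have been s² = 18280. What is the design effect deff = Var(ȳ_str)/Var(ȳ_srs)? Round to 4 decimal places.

Var(ȳ_str) = Σ Wₕ²(1−fₕ)sₕ²/nₕ with Wₕ = Nₕ/26931:
  Dept IV: (13271/26931)²·(1−838/13271)·18710/838 = 5.0793062
  Dept III: (13660/26931)²·(1−755/13660)·9009/755 = 2.9002363
  → Var(ȳ_str) = 7.9795425.
Var(ȳ_srs) = (1 − 1593/26931)·18280/1593 = 10.796432.
deff = 7.9795425 / 10.796432 = 0.7391.

0.7391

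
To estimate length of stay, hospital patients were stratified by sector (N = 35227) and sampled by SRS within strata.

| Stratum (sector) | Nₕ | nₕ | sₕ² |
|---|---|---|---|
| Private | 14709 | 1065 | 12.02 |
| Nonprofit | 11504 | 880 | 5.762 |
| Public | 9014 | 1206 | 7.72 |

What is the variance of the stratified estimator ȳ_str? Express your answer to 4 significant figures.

0.002833

Var(ȳ_str) = Σₕ Wₕ²(1 − fₕ)sₕ²/nₕ with Wₕ = Nₕ/N, N = 35227.
Private: Wₕ = 0.41754904; term = 0.41754904²·(1 − 0.07240465)·12.02/1065 = 0.0018252754.
Nonprofit: Wₕ = 0.32656769; term = 0.32656769²·(1 − 0.07649513)·5.762/880 = 6.4487598 × 10^-4.
Public: Wₕ = 0.25588327; term = 0.25588327²·(1 − 0.13379188)·7.72/1206 = 3.6305802 × 10^-4.
Sum = 0.0028332094.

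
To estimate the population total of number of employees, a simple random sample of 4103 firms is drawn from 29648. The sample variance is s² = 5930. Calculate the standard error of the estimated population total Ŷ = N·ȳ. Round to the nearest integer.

Var(Ŷ) = N²·Var(ȳ) = N²·(1 − n/N)·s²/n.
f = 4103/29648 = 0.13839045; Var(ȳ) = 0.86160955·5930/4103 = 1.2452704.
Var(Ŷ) = 29648² · 1.2452704 = 1.0945975 × 10^9.
SE(Ŷ) = √(1.0945975 × 10^9) = 33085.

33085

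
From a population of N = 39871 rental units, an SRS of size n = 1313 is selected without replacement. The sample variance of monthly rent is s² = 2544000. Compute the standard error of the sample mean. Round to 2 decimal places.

43.29

Under SRS without replacement, Var(ȳ) = (1 − f)·s²/n with f = n/N = 1313/39871 = 0.03293120.
Var(ȳ) = (1 − 0.03293120)·2544000/1313 = 0.96706880·1937.5476 = 1873.7418.
SE(ȳ) = √(1873.7418) = 43.29.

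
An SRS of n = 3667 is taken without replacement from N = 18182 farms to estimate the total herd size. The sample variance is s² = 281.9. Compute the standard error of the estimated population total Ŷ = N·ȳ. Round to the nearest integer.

Var(Ŷ) = N²·Var(ȳ) = N²·(1 − n/N)·s²/n.
f = 3667/18182 = 0.20168298; Var(ȳ) = 0.79831702·281.9/3667 = 0.061370485.
Var(Ŷ) = 18182² · 0.061370485 = 2.0288169 × 10^7.
SE(Ŷ) = √(2.0288169 × 10^7) = 4504.

4504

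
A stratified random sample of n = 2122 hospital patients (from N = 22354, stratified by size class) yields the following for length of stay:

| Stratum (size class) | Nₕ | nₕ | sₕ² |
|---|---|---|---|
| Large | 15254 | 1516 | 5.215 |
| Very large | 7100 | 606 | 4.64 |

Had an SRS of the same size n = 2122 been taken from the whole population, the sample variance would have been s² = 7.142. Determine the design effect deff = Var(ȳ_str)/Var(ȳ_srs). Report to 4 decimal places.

Var(ȳ_str) = Σ Wₕ²(1−fₕ)sₕ²/nₕ with Wₕ = Nₕ/22354:
  Large: (15254/22354)²·(1−1516/15254)·5.215/1516 = 0.0014426197
  Very large: (7100/22354)²·(1−606/7100)·4.64/606 = 7.0648915 × 10^-4
  → Var(ȳ_str) = 0.0021491089.
Var(ȳ_srs) = (1 − 2122/22354)·7.142/2122 = 0.0030461974.
deff = 0.0021491089 / 0.0030461974 = 0.7055.

0.7055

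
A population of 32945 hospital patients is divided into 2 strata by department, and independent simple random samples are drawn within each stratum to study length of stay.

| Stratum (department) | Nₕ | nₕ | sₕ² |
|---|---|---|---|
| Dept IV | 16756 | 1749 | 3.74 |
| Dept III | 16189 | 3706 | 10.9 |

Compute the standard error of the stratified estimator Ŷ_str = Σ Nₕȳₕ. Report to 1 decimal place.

Var(Ŷ_str) = Σₕ Nₕ²(1 − fₕ)sₕ²/nₕ.
Dept IV: 16756²·(1 − 1749/16756)·3.74/1749 = 537707.42.
Dept III: 16189²·(1 − 3706/16189)·10.9/3706 = 594374.37.
Sum = 1.1320818 × 10^6.
SE = √(1.1320818 × 10^6) = 1064.0.

1064.0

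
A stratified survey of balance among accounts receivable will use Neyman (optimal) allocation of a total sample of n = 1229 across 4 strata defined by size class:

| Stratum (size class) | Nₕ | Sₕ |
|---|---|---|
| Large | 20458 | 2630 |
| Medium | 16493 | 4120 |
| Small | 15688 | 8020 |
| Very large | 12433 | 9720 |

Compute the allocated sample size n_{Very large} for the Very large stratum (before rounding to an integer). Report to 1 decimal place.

403.1

Neyman allocation: nₕ = n·NₕSₕ / Σⱼ NⱼSⱼ.
Σ NⱼSⱼ = 20458·2630 + 16493·4120 + 15688·8020 + 12433·9720 = 3.6842222 × 10^8.
n_{Very large} = 1229·12433·9720 / (3.6842222 × 10^8) = 403.1.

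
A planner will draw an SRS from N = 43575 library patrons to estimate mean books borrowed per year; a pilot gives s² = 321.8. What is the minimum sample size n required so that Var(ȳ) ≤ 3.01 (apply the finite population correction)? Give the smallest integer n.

Without fpc, n₀ = s²/D = 321.8/3.01 = 106.9103.
With fpc, (1 − n/N)·s²/n ≤ D requires n ≥ n₀/(1 + n₀/N) = 106.9103/(1 + 106.9103/43575) = 106.6486.
Rounding up, n = 107.

107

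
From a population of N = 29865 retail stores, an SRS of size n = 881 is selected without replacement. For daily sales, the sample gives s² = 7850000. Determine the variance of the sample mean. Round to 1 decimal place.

Under SRS without replacement, Var(ȳ) = (1 − f)·s²/n with f = n/N = 881/29865 = 0.02949941.
Var(ȳ) = (1 − 0.02949941)·7850000/881 = 0.97050059·8910.3292 = 8647.4797.

8647.5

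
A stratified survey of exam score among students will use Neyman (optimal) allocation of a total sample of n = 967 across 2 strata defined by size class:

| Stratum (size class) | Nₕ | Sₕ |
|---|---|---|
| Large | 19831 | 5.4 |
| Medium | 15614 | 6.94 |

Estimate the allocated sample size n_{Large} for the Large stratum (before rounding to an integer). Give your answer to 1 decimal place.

Neyman allocation: nₕ = n·NₕSₕ / Σⱼ NⱼSⱼ.
Σ NⱼSⱼ = 19831·5.4 + 15614·6.94 = 215448.56.
n_{Large} = 967·19831·5.4 / 215448.56 = 480.6.

480.6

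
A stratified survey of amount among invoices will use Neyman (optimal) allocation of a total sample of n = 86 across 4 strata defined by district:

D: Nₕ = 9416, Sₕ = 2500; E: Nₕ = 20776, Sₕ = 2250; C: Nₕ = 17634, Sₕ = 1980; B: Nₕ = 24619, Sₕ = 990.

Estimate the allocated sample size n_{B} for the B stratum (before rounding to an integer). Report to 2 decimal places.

Neyman allocation: nₕ = n·NₕSₕ / Σⱼ NⱼSⱼ.
Σ NⱼSⱼ = 9416·2500 + 20776·2250 + 17634·1980 + 24619·990 = 1.2957413 × 10^8.
n_{B} = 86·24619·990 / (1.2957413 × 10^8) = 16.18.

16.18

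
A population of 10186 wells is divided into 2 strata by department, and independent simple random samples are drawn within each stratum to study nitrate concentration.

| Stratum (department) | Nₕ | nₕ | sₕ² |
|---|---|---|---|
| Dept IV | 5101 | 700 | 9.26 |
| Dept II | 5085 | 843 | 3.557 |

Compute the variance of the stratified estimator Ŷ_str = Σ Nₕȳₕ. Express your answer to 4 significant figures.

Var(Ŷ_str) = Σₕ Nₕ²(1 − fₕ)sₕ²/nₕ.
Dept IV: 5101²·(1 − 700/5101)·9.26/700 = 296974.83.
Dept II: 5085²·(1 − 843/5085)·3.557/843 = 91016.035.
Sum = 387990.87.

388000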